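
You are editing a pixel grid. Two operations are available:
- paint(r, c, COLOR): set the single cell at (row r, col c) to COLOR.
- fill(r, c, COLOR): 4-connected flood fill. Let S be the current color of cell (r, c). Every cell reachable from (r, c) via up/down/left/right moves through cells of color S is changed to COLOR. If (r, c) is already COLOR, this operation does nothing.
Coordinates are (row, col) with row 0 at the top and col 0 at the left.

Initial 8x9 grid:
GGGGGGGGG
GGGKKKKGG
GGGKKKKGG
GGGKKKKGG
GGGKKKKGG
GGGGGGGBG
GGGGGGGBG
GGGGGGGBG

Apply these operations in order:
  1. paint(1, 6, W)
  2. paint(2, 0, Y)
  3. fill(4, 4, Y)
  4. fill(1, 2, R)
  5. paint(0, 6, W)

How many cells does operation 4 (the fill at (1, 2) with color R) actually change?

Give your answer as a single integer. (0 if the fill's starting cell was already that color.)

Answer: 52

Derivation:
After op 1 paint(1,6,W):
GGGGGGGGG
GGGKKKWGG
GGGKKKKGG
GGGKKKKGG
GGGKKKKGG
GGGGGGGBG
GGGGGGGBG
GGGGGGGBG
After op 2 paint(2,0,Y):
GGGGGGGGG
GGGKKKWGG
YGGKKKKGG
GGGKKKKGG
GGGKKKKGG
GGGGGGGBG
GGGGGGGBG
GGGGGGGBG
After op 3 fill(4,4,Y) [15 cells changed]:
GGGGGGGGG
GGGYYYWGG
YGGYYYYGG
GGGYYYYGG
GGGYYYYGG
GGGGGGGBG
GGGGGGGBG
GGGGGGGBG
After op 4 fill(1,2,R) [52 cells changed]:
RRRRRRRRR
RRRYYYWRR
YRRYYYYRR
RRRYYYYRR
RRRYYYYRR
RRRRRRRBR
RRRRRRRBR
RRRRRRRBR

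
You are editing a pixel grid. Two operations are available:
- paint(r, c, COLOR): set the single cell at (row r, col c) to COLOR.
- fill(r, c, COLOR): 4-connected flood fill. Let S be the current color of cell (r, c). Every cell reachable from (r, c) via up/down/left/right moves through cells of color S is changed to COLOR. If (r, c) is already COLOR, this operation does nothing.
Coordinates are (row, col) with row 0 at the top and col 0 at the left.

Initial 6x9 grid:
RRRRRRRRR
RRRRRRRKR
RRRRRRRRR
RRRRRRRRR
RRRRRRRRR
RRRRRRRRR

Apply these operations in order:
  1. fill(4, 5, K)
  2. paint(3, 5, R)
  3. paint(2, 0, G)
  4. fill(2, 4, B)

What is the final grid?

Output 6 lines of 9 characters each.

After op 1 fill(4,5,K) [53 cells changed]:
KKKKKKKKK
KKKKKKKKK
KKKKKKKKK
KKKKKKKKK
KKKKKKKKK
KKKKKKKKK
After op 2 paint(3,5,R):
KKKKKKKKK
KKKKKKKKK
KKKKKKKKK
KKKKKRKKK
KKKKKKKKK
KKKKKKKKK
After op 3 paint(2,0,G):
KKKKKKKKK
KKKKKKKKK
GKKKKKKKK
KKKKKRKKK
KKKKKKKKK
KKKKKKKKK
After op 4 fill(2,4,B) [52 cells changed]:
BBBBBBBBB
BBBBBBBBB
GBBBBBBBB
BBBBBRBBB
BBBBBBBBB
BBBBBBBBB

Answer: BBBBBBBBB
BBBBBBBBB
GBBBBBBBB
BBBBBRBBB
BBBBBBBBB
BBBBBBBBB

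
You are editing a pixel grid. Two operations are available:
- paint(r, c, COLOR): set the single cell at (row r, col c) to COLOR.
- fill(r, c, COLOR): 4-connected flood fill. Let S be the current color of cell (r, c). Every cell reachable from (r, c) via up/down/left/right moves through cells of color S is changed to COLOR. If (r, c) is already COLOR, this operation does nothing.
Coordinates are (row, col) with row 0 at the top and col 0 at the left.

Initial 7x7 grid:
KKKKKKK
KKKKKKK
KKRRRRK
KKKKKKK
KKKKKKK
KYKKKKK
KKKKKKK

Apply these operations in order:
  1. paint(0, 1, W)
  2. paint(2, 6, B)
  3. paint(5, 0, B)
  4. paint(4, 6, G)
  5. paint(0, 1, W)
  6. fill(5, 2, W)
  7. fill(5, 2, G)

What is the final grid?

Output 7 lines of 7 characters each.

Answer: GGGGGGG
GGGGGGG
GGRRRRB
GGGGGGG
GGGGGGG
BYGGGGG
GGGGGGG

Derivation:
After op 1 paint(0,1,W):
KWKKKKK
KKKKKKK
KKRRRRK
KKKKKKK
KKKKKKK
KYKKKKK
KKKKKKK
After op 2 paint(2,6,B):
KWKKKKK
KKKKKKK
KKRRRRB
KKKKKKK
KKKKKKK
KYKKKKK
KKKKKKK
After op 3 paint(5,0,B):
KWKKKKK
KKKKKKK
KKRRRRB
KKKKKKK
KKKKKKK
BYKKKKK
KKKKKKK
After op 4 paint(4,6,G):
KWKKKKK
KKKKKKK
KKRRRRB
KKKKKKK
KKKKKKG
BYKKKKK
KKKKKKK
After op 5 paint(0,1,W):
KWKKKKK
KKKKKKK
KKRRRRB
KKKKKKK
KKKKKKG
BYKKKKK
KKKKKKK
After op 6 fill(5,2,W) [40 cells changed]:
WWWWWWW
WWWWWWW
WWRRRRB
WWWWWWW
WWWWWWG
BYWWWWW
WWWWWWW
After op 7 fill(5,2,G) [41 cells changed]:
GGGGGGG
GGGGGGG
GGRRRRB
GGGGGGG
GGGGGGG
BYGGGGG
GGGGGGG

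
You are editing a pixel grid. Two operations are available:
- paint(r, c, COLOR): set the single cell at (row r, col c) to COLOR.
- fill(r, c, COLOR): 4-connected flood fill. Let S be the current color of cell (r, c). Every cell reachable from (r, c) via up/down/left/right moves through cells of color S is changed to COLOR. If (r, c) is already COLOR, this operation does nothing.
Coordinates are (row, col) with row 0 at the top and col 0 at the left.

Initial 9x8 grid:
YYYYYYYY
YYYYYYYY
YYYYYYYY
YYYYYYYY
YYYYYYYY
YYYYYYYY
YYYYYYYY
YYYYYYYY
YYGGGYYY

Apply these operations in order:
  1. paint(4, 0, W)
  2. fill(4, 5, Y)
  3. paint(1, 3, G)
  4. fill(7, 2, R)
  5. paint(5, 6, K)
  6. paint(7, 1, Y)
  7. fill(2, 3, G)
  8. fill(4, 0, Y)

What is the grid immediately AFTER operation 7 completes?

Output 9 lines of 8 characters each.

Answer: GGGGGGGG
GGGGGGGG
GGGGGGGG
GGGGGGGG
WGGGGGGG
GGGGGGKG
GGGGGGGG
GYGGGGGG
GGGGGGGG

Derivation:
After op 1 paint(4,0,W):
YYYYYYYY
YYYYYYYY
YYYYYYYY
YYYYYYYY
WYYYYYYY
YYYYYYYY
YYYYYYYY
YYYYYYYY
YYGGGYYY
After op 2 fill(4,5,Y) [0 cells changed]:
YYYYYYYY
YYYYYYYY
YYYYYYYY
YYYYYYYY
WYYYYYYY
YYYYYYYY
YYYYYYYY
YYYYYYYY
YYGGGYYY
After op 3 paint(1,3,G):
YYYYYYYY
YYYGYYYY
YYYYYYYY
YYYYYYYY
WYYYYYYY
YYYYYYYY
YYYYYYYY
YYYYYYYY
YYGGGYYY
After op 4 fill(7,2,R) [67 cells changed]:
RRRRRRRR
RRRGRRRR
RRRRRRRR
RRRRRRRR
WRRRRRRR
RRRRRRRR
RRRRRRRR
RRRRRRRR
RRGGGRRR
After op 5 paint(5,6,K):
RRRRRRRR
RRRGRRRR
RRRRRRRR
RRRRRRRR
WRRRRRRR
RRRRRRKR
RRRRRRRR
RRRRRRRR
RRGGGRRR
After op 6 paint(7,1,Y):
RRRRRRRR
RRRGRRRR
RRRRRRRR
RRRRRRRR
WRRRRRRR
RRRRRRKR
RRRRRRRR
RYRRRRRR
RRGGGRRR
After op 7 fill(2,3,G) [65 cells changed]:
GGGGGGGG
GGGGGGGG
GGGGGGGG
GGGGGGGG
WGGGGGGG
GGGGGGKG
GGGGGGGG
GYGGGGGG
GGGGGGGG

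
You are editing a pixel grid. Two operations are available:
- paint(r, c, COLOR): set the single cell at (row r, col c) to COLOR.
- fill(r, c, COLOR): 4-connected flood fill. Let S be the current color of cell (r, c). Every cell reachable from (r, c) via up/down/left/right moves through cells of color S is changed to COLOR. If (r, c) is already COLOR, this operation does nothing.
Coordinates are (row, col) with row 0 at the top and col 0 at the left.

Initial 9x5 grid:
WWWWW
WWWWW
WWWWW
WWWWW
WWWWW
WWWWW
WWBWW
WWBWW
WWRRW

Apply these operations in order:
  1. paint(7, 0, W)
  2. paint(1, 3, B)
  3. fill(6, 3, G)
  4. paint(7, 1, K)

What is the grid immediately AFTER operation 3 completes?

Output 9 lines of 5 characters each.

Answer: GGGGG
GGGBG
GGGGG
GGGGG
GGGGG
GGGGG
GGBGG
GGBGG
GGRRG

Derivation:
After op 1 paint(7,0,W):
WWWWW
WWWWW
WWWWW
WWWWW
WWWWW
WWWWW
WWBWW
WWBWW
WWRRW
After op 2 paint(1,3,B):
WWWWW
WWWBW
WWWWW
WWWWW
WWWWW
WWWWW
WWBWW
WWBWW
WWRRW
After op 3 fill(6,3,G) [40 cells changed]:
GGGGG
GGGBG
GGGGG
GGGGG
GGGGG
GGGGG
GGBGG
GGBGG
GGRRG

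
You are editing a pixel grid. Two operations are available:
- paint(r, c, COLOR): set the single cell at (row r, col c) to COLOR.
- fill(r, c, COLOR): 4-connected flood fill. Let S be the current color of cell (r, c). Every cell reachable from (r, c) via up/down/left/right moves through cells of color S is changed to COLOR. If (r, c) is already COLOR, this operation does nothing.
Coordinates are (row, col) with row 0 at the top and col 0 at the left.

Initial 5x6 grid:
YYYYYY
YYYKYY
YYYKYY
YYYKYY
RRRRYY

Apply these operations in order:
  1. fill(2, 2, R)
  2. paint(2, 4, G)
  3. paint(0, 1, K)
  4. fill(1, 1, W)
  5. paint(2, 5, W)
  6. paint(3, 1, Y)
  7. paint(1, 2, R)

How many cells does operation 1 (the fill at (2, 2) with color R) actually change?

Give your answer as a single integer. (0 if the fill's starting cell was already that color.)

Answer: 23

Derivation:
After op 1 fill(2,2,R) [23 cells changed]:
RRRRRR
RRRKRR
RRRKRR
RRRKRR
RRRRRR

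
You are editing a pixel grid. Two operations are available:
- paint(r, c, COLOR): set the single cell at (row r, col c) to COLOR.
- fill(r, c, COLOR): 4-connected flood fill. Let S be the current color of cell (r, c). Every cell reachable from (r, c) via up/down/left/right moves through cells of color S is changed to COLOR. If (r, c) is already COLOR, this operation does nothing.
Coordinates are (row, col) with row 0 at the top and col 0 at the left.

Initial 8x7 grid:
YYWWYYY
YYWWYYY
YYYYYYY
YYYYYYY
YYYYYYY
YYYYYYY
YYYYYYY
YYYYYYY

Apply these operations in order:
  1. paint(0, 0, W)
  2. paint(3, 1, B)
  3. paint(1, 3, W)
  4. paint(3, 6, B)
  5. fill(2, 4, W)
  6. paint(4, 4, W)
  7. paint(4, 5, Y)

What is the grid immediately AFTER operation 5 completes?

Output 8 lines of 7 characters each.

Answer: WWWWWWW
WWWWWWW
WWWWWWW
WBWWWWB
WWWWWWW
WWWWWWW
WWWWWWW
WWWWWWW

Derivation:
After op 1 paint(0,0,W):
WYWWYYY
YYWWYYY
YYYYYYY
YYYYYYY
YYYYYYY
YYYYYYY
YYYYYYY
YYYYYYY
After op 2 paint(3,1,B):
WYWWYYY
YYWWYYY
YYYYYYY
YBYYYYY
YYYYYYY
YYYYYYY
YYYYYYY
YYYYYYY
After op 3 paint(1,3,W):
WYWWYYY
YYWWYYY
YYYYYYY
YBYYYYY
YYYYYYY
YYYYYYY
YYYYYYY
YYYYYYY
After op 4 paint(3,6,B):
WYWWYYY
YYWWYYY
YYYYYYY
YBYYYYB
YYYYYYY
YYYYYYY
YYYYYYY
YYYYYYY
After op 5 fill(2,4,W) [49 cells changed]:
WWWWWWW
WWWWWWW
WWWWWWW
WBWWWWB
WWWWWWW
WWWWWWW
WWWWWWW
WWWWWWW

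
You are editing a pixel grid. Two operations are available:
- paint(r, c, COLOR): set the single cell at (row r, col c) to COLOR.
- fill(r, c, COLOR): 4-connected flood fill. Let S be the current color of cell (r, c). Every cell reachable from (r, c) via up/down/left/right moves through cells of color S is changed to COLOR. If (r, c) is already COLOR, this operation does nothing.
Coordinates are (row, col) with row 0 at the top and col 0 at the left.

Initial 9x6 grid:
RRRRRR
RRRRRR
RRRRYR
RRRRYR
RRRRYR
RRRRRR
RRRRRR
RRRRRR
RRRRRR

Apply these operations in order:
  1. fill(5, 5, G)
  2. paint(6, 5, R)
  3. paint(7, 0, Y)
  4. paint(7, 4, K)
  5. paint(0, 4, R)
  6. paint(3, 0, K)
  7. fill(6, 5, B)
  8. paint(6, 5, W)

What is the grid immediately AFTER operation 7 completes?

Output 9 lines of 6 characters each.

After op 1 fill(5,5,G) [51 cells changed]:
GGGGGG
GGGGGG
GGGGYG
GGGGYG
GGGGYG
GGGGGG
GGGGGG
GGGGGG
GGGGGG
After op 2 paint(6,5,R):
GGGGGG
GGGGGG
GGGGYG
GGGGYG
GGGGYG
GGGGGG
GGGGGR
GGGGGG
GGGGGG
After op 3 paint(7,0,Y):
GGGGGG
GGGGGG
GGGGYG
GGGGYG
GGGGYG
GGGGGG
GGGGGR
YGGGGG
GGGGGG
After op 4 paint(7,4,K):
GGGGGG
GGGGGG
GGGGYG
GGGGYG
GGGGYG
GGGGGG
GGGGGR
YGGGKG
GGGGGG
After op 5 paint(0,4,R):
GGGGRG
GGGGGG
GGGGYG
GGGGYG
GGGGYG
GGGGGG
GGGGGR
YGGGKG
GGGGGG
After op 6 paint(3,0,K):
GGGGRG
GGGGGG
GGGGYG
KGGGYG
GGGGYG
GGGGGG
GGGGGR
YGGGKG
GGGGGG
After op 7 fill(6,5,B) [1 cells changed]:
GGGGRG
GGGGGG
GGGGYG
KGGGYG
GGGGYG
GGGGGG
GGGGGB
YGGGKG
GGGGGG

Answer: GGGGRG
GGGGGG
GGGGYG
KGGGYG
GGGGYG
GGGGGG
GGGGGB
YGGGKG
GGGGGG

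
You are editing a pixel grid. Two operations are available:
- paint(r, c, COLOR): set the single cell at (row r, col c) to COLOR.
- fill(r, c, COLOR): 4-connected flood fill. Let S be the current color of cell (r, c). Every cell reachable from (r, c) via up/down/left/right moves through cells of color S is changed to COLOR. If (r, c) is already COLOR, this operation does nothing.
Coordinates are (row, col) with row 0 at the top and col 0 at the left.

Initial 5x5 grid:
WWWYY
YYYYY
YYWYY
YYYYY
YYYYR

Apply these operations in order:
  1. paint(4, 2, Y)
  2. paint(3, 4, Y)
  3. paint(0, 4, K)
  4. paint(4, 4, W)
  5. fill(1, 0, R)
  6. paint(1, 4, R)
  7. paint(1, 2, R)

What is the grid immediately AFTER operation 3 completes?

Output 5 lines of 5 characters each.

Answer: WWWYK
YYYYY
YYWYY
YYYYY
YYYYR

Derivation:
After op 1 paint(4,2,Y):
WWWYY
YYYYY
YYWYY
YYYYY
YYYYR
After op 2 paint(3,4,Y):
WWWYY
YYYYY
YYWYY
YYYYY
YYYYR
After op 3 paint(0,4,K):
WWWYK
YYYYY
YYWYY
YYYYY
YYYYR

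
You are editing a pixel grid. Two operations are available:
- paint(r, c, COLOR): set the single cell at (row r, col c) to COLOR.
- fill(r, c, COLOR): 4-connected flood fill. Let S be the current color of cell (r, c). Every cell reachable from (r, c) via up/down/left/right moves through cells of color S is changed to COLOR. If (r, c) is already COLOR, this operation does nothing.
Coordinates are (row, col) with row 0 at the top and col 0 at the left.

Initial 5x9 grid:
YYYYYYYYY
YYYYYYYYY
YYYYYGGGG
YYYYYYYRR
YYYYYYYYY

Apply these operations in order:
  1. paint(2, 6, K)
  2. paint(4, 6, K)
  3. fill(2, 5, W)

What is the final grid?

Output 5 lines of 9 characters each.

Answer: YYYYYYYYY
YYYYYYYYY
YYYYYWKGG
YYYYYYYRR
YYYYYYKYY

Derivation:
After op 1 paint(2,6,K):
YYYYYYYYY
YYYYYYYYY
YYYYYGKGG
YYYYYYYRR
YYYYYYYYY
After op 2 paint(4,6,K):
YYYYYYYYY
YYYYYYYYY
YYYYYGKGG
YYYYYYYRR
YYYYYYKYY
After op 3 fill(2,5,W) [1 cells changed]:
YYYYYYYYY
YYYYYYYYY
YYYYYWKGG
YYYYYYYRR
YYYYYYKYY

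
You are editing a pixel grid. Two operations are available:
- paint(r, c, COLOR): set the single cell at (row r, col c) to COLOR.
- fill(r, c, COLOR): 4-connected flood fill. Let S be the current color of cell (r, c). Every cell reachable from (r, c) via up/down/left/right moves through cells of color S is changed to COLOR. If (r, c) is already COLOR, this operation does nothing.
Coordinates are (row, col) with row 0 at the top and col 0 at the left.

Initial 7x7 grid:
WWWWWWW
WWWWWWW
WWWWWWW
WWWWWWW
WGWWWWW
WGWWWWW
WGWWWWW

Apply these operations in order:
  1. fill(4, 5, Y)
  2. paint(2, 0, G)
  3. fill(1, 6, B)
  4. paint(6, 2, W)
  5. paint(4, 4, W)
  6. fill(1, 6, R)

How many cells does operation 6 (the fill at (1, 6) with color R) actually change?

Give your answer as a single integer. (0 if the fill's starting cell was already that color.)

After op 1 fill(4,5,Y) [46 cells changed]:
YYYYYYY
YYYYYYY
YYYYYYY
YYYYYYY
YGYYYYY
YGYYYYY
YGYYYYY
After op 2 paint(2,0,G):
YYYYYYY
YYYYYYY
GYYYYYY
YYYYYYY
YGYYYYY
YGYYYYY
YGYYYYY
After op 3 fill(1,6,B) [45 cells changed]:
BBBBBBB
BBBBBBB
GBBBBBB
BBBBBBB
BGBBBBB
BGBBBBB
BGBBBBB
After op 4 paint(6,2,W):
BBBBBBB
BBBBBBB
GBBBBBB
BBBBBBB
BGBBBBB
BGBBBBB
BGWBBBB
After op 5 paint(4,4,W):
BBBBBBB
BBBBBBB
GBBBBBB
BBBBBBB
BGBBWBB
BGBBBBB
BGWBBBB
After op 6 fill(1,6,R) [43 cells changed]:
RRRRRRR
RRRRRRR
GRRRRRR
RRRRRRR
RGRRWRR
RGRRRRR
RGWRRRR

Answer: 43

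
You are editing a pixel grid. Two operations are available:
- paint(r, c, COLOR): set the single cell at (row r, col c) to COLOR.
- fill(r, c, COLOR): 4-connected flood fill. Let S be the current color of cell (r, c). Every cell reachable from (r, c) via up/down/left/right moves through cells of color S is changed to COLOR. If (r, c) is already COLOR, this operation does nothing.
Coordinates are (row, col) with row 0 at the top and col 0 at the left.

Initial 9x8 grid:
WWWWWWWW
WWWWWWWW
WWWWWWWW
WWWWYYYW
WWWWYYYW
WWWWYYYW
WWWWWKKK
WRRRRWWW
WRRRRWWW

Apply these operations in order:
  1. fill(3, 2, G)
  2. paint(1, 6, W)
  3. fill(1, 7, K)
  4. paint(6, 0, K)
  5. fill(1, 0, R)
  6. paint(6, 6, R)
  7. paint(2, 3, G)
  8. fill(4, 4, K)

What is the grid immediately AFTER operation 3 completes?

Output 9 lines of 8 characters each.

Answer: KKKKKKKK
KKKKKKWK
KKKKKKKK
KKKKYYYK
KKKKYYYK
KKKKYYYK
KKKKKKKK
KRRRRWWW
KRRRRWWW

Derivation:
After op 1 fill(3,2,G) [46 cells changed]:
GGGGGGGG
GGGGGGGG
GGGGGGGG
GGGGYYYG
GGGGYYYG
GGGGYYYG
GGGGGKKK
GRRRRWWW
GRRRRWWW
After op 2 paint(1,6,W):
GGGGGGGG
GGGGGGWG
GGGGGGGG
GGGGYYYG
GGGGYYYG
GGGGYYYG
GGGGGKKK
GRRRRWWW
GRRRRWWW
After op 3 fill(1,7,K) [45 cells changed]:
KKKKKKKK
KKKKKKWK
KKKKKKKK
KKKKYYYK
KKKKYYYK
KKKKYYYK
KKKKKKKK
KRRRRWWW
KRRRRWWW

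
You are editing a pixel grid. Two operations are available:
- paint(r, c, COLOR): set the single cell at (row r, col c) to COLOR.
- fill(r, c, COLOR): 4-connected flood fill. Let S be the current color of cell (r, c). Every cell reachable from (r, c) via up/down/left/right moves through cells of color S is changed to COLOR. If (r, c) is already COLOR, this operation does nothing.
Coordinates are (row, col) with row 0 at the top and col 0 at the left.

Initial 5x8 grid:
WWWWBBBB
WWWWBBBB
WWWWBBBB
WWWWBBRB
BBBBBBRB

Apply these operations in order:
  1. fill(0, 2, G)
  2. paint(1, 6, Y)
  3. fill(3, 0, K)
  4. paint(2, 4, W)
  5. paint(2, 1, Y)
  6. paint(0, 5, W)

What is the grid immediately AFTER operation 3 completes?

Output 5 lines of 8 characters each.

After op 1 fill(0,2,G) [16 cells changed]:
GGGGBBBB
GGGGBBBB
GGGGBBBB
GGGGBBRB
BBBBBBRB
After op 2 paint(1,6,Y):
GGGGBBBB
GGGGBBYB
GGGGBBBB
GGGGBBRB
BBBBBBRB
After op 3 fill(3,0,K) [16 cells changed]:
KKKKBBBB
KKKKBBYB
KKKKBBBB
KKKKBBRB
BBBBBBRB

Answer: KKKKBBBB
KKKKBBYB
KKKKBBBB
KKKKBBRB
BBBBBBRB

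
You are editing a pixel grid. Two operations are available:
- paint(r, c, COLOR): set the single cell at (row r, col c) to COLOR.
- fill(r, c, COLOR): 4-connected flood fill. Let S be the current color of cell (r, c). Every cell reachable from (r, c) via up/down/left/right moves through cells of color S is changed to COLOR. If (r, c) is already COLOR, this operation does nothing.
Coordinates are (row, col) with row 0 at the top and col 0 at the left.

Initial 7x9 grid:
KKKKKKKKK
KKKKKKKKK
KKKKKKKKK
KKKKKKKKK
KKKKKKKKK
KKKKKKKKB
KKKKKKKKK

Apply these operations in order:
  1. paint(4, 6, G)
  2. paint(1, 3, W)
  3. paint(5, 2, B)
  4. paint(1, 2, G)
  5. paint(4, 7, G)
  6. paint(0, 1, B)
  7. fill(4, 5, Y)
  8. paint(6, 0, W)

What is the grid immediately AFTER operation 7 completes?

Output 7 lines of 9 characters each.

Answer: YBYYYYYYY
YYGWYYYYY
YYYYYYYYY
YYYYYYYYY
YYYYYYGGY
YYBYYYYYB
YYYYYYYYY

Derivation:
After op 1 paint(4,6,G):
KKKKKKKKK
KKKKKKKKK
KKKKKKKKK
KKKKKKKKK
KKKKKKGKK
KKKKKKKKB
KKKKKKKKK
After op 2 paint(1,3,W):
KKKKKKKKK
KKKWKKKKK
KKKKKKKKK
KKKKKKKKK
KKKKKKGKK
KKKKKKKKB
KKKKKKKKK
After op 3 paint(5,2,B):
KKKKKKKKK
KKKWKKKKK
KKKKKKKKK
KKKKKKKKK
KKKKKKGKK
KKBKKKKKB
KKKKKKKKK
After op 4 paint(1,2,G):
KKKKKKKKK
KKGWKKKKK
KKKKKKKKK
KKKKKKKKK
KKKKKKGKK
KKBKKKKKB
KKKKKKKKK
After op 5 paint(4,7,G):
KKKKKKKKK
KKGWKKKKK
KKKKKKKKK
KKKKKKKKK
KKKKKKGGK
KKBKKKKKB
KKKKKKKKK
After op 6 paint(0,1,B):
KBKKKKKKK
KKGWKKKKK
KKKKKKKKK
KKKKKKKKK
KKKKKKGGK
KKBKKKKKB
KKKKKKKKK
After op 7 fill(4,5,Y) [56 cells changed]:
YBYYYYYYY
YYGWYYYYY
YYYYYYYYY
YYYYYYYYY
YYYYYYGGY
YYBYYYYYB
YYYYYYYYY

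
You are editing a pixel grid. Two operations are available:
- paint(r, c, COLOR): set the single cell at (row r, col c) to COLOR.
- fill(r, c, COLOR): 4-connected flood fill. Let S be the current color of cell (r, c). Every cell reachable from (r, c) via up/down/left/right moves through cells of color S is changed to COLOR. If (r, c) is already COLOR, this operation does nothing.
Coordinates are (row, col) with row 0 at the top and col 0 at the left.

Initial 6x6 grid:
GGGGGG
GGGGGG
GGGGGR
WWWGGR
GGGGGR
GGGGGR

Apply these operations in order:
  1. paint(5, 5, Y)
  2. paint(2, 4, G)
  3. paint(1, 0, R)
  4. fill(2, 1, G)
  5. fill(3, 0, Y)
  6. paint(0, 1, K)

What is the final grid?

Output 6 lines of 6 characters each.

After op 1 paint(5,5,Y):
GGGGGG
GGGGGG
GGGGGR
WWWGGR
GGGGGR
GGGGGY
After op 2 paint(2,4,G):
GGGGGG
GGGGGG
GGGGGR
WWWGGR
GGGGGR
GGGGGY
After op 3 paint(1,0,R):
GGGGGG
RGGGGG
GGGGGR
WWWGGR
GGGGGR
GGGGGY
After op 4 fill(2,1,G) [0 cells changed]:
GGGGGG
RGGGGG
GGGGGR
WWWGGR
GGGGGR
GGGGGY
After op 5 fill(3,0,Y) [3 cells changed]:
GGGGGG
RGGGGG
GGGGGR
YYYGGR
GGGGGR
GGGGGY
After op 6 paint(0,1,K):
GKGGGG
RGGGGG
GGGGGR
YYYGGR
GGGGGR
GGGGGY

Answer: GKGGGG
RGGGGG
GGGGGR
YYYGGR
GGGGGR
GGGGGY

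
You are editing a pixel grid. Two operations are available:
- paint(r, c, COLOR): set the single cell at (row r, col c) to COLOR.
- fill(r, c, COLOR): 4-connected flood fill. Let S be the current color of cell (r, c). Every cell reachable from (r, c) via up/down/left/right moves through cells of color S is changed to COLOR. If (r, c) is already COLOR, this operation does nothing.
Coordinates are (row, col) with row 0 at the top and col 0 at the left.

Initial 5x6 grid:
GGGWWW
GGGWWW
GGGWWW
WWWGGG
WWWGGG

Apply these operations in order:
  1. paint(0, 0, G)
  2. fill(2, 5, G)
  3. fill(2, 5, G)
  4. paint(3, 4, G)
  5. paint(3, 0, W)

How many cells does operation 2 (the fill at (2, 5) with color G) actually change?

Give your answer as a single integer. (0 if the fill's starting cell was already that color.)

Answer: 9

Derivation:
After op 1 paint(0,0,G):
GGGWWW
GGGWWW
GGGWWW
WWWGGG
WWWGGG
After op 2 fill(2,5,G) [9 cells changed]:
GGGGGG
GGGGGG
GGGGGG
WWWGGG
WWWGGG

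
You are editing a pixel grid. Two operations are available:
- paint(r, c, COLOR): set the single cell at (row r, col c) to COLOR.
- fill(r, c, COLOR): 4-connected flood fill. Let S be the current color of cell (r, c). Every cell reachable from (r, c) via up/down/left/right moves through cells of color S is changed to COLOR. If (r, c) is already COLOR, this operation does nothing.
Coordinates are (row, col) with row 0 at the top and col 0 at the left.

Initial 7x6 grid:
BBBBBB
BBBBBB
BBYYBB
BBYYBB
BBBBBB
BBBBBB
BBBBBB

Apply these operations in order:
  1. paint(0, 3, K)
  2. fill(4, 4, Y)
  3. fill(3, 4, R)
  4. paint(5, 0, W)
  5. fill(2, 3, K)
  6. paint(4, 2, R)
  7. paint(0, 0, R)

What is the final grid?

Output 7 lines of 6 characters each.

Answer: RKKKKK
KKKKKK
KKKKKK
KKKKKK
KKRKKK
WKKKKK
KKKKKK

Derivation:
After op 1 paint(0,3,K):
BBBKBB
BBBBBB
BBYYBB
BBYYBB
BBBBBB
BBBBBB
BBBBBB
After op 2 fill(4,4,Y) [37 cells changed]:
YYYKYY
YYYYYY
YYYYYY
YYYYYY
YYYYYY
YYYYYY
YYYYYY
After op 3 fill(3,4,R) [41 cells changed]:
RRRKRR
RRRRRR
RRRRRR
RRRRRR
RRRRRR
RRRRRR
RRRRRR
After op 4 paint(5,0,W):
RRRKRR
RRRRRR
RRRRRR
RRRRRR
RRRRRR
WRRRRR
RRRRRR
After op 5 fill(2,3,K) [40 cells changed]:
KKKKKK
KKKKKK
KKKKKK
KKKKKK
KKKKKK
WKKKKK
KKKKKK
After op 6 paint(4,2,R):
KKKKKK
KKKKKK
KKKKKK
KKKKKK
KKRKKK
WKKKKK
KKKKKK
After op 7 paint(0,0,R):
RKKKKK
KKKKKK
KKKKKK
KKKKKK
KKRKKK
WKKKKK
KKKKKK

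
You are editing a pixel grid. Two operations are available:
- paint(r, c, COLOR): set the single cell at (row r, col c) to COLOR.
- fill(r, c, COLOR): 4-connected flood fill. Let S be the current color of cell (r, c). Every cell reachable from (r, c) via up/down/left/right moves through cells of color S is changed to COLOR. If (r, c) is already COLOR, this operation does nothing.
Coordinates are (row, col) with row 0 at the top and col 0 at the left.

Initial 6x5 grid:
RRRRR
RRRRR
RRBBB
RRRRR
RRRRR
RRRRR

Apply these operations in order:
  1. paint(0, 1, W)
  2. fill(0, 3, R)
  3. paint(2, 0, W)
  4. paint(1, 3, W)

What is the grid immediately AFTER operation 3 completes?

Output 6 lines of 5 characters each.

After op 1 paint(0,1,W):
RWRRR
RRRRR
RRBBB
RRRRR
RRRRR
RRRRR
After op 2 fill(0,3,R) [0 cells changed]:
RWRRR
RRRRR
RRBBB
RRRRR
RRRRR
RRRRR
After op 3 paint(2,0,W):
RWRRR
RRRRR
WRBBB
RRRRR
RRRRR
RRRRR

Answer: RWRRR
RRRRR
WRBBB
RRRRR
RRRRR
RRRRR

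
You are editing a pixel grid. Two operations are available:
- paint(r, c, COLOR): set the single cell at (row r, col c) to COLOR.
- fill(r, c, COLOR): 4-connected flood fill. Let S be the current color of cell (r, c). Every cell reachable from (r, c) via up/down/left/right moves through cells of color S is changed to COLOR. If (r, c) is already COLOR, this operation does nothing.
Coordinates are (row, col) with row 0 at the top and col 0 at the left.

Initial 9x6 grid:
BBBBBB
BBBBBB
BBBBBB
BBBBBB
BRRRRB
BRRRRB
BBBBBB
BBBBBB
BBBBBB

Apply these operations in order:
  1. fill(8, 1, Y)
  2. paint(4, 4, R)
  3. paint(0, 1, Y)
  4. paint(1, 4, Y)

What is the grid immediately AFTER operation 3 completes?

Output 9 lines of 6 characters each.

After op 1 fill(8,1,Y) [46 cells changed]:
YYYYYY
YYYYYY
YYYYYY
YYYYYY
YRRRRY
YRRRRY
YYYYYY
YYYYYY
YYYYYY
After op 2 paint(4,4,R):
YYYYYY
YYYYYY
YYYYYY
YYYYYY
YRRRRY
YRRRRY
YYYYYY
YYYYYY
YYYYYY
After op 3 paint(0,1,Y):
YYYYYY
YYYYYY
YYYYYY
YYYYYY
YRRRRY
YRRRRY
YYYYYY
YYYYYY
YYYYYY

Answer: YYYYYY
YYYYYY
YYYYYY
YYYYYY
YRRRRY
YRRRRY
YYYYYY
YYYYYY
YYYYYY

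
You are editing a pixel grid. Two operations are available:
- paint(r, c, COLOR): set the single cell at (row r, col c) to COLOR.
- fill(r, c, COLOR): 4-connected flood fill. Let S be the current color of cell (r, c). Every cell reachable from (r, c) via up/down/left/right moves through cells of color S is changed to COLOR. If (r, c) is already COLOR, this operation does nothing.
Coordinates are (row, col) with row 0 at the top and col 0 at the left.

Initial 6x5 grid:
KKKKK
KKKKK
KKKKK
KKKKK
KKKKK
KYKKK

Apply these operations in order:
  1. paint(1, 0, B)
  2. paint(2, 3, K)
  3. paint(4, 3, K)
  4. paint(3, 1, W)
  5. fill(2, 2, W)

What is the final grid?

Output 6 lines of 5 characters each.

After op 1 paint(1,0,B):
KKKKK
BKKKK
KKKKK
KKKKK
KKKKK
KYKKK
After op 2 paint(2,3,K):
KKKKK
BKKKK
KKKKK
KKKKK
KKKKK
KYKKK
After op 3 paint(4,3,K):
KKKKK
BKKKK
KKKKK
KKKKK
KKKKK
KYKKK
After op 4 paint(3,1,W):
KKKKK
BKKKK
KKKKK
KWKKK
KKKKK
KYKKK
After op 5 fill(2,2,W) [27 cells changed]:
WWWWW
BWWWW
WWWWW
WWWWW
WWWWW
WYWWW

Answer: WWWWW
BWWWW
WWWWW
WWWWW
WWWWW
WYWWW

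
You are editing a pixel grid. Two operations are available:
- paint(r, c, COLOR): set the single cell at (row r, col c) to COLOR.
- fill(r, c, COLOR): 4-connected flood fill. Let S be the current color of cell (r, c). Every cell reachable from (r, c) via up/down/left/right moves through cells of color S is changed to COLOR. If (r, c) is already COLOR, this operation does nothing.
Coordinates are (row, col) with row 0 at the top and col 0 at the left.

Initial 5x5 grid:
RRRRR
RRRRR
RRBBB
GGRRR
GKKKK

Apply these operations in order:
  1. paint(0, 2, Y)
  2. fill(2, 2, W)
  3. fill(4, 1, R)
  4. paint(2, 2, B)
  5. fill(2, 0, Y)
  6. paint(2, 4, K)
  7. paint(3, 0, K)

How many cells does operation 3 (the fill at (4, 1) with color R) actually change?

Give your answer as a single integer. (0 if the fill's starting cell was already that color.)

Answer: 4

Derivation:
After op 1 paint(0,2,Y):
RRYRR
RRRRR
RRBBB
GGRRR
GKKKK
After op 2 fill(2,2,W) [3 cells changed]:
RRYRR
RRRRR
RRWWW
GGRRR
GKKKK
After op 3 fill(4,1,R) [4 cells changed]:
RRYRR
RRRRR
RRWWW
GGRRR
GRRRR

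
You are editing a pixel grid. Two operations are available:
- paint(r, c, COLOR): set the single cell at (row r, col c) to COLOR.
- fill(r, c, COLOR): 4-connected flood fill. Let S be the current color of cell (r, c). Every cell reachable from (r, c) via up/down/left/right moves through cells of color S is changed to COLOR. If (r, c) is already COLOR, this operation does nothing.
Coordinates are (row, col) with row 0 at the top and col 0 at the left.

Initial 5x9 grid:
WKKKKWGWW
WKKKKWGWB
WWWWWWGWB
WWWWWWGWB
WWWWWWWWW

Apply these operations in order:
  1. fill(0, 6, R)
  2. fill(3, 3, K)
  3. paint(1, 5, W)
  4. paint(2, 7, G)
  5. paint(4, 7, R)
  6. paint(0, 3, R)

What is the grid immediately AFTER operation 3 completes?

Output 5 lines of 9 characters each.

After op 1 fill(0,6,R) [4 cells changed]:
WKKKKWRWW
WKKKKWRWB
WWWWWWRWB
WWWWWWRWB
WWWWWWWWW
After op 2 fill(3,3,K) [30 cells changed]:
KKKKKKRKK
KKKKKKRKB
KKKKKKRKB
KKKKKKRKB
KKKKKKKKK
After op 3 paint(1,5,W):
KKKKKKRKK
KKKKKWRKB
KKKKKKRKB
KKKKKKRKB
KKKKKKKKK

Answer: KKKKKKRKK
KKKKKWRKB
KKKKKKRKB
KKKKKKRKB
KKKKKKKKK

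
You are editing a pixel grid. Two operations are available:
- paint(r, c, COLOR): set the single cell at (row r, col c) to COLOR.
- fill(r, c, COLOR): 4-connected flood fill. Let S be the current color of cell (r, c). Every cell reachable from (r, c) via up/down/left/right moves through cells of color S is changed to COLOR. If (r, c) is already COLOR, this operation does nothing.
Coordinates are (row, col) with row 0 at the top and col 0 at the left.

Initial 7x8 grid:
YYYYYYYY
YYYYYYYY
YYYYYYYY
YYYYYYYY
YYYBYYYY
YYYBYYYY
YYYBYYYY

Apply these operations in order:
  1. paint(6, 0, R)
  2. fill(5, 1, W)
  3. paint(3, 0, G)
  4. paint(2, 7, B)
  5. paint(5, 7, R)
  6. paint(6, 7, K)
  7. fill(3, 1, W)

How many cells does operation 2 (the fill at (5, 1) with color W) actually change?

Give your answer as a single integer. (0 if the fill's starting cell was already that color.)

Answer: 52

Derivation:
After op 1 paint(6,0,R):
YYYYYYYY
YYYYYYYY
YYYYYYYY
YYYYYYYY
YYYBYYYY
YYYBYYYY
RYYBYYYY
After op 2 fill(5,1,W) [52 cells changed]:
WWWWWWWW
WWWWWWWW
WWWWWWWW
WWWWWWWW
WWWBWWWW
WWWBWWWW
RWWBWWWW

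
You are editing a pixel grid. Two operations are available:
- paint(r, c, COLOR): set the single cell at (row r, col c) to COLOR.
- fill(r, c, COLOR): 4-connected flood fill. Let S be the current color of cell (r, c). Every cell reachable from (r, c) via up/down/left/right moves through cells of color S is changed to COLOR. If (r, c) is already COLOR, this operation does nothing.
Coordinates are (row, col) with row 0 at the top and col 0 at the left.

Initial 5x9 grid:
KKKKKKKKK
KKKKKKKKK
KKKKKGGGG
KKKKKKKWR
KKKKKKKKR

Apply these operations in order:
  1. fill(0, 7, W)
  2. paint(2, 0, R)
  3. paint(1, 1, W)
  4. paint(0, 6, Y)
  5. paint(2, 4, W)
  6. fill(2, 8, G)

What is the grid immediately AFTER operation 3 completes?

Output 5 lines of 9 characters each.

After op 1 fill(0,7,W) [38 cells changed]:
WWWWWWWWW
WWWWWWWWW
WWWWWGGGG
WWWWWWWWR
WWWWWWWWR
After op 2 paint(2,0,R):
WWWWWWWWW
WWWWWWWWW
RWWWWGGGG
WWWWWWWWR
WWWWWWWWR
After op 3 paint(1,1,W):
WWWWWWWWW
WWWWWWWWW
RWWWWGGGG
WWWWWWWWR
WWWWWWWWR

Answer: WWWWWWWWW
WWWWWWWWW
RWWWWGGGG
WWWWWWWWR
WWWWWWWWR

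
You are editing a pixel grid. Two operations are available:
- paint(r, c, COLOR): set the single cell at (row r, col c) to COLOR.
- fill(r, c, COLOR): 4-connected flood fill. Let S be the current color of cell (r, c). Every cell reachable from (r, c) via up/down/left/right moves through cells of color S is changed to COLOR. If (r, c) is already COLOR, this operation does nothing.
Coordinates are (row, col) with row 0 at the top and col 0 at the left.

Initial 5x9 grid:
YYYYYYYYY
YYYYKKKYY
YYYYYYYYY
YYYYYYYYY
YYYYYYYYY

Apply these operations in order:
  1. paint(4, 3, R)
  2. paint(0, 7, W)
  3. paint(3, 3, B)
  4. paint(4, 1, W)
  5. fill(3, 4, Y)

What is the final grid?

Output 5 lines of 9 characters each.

After op 1 paint(4,3,R):
YYYYYYYYY
YYYYKKKYY
YYYYYYYYY
YYYYYYYYY
YYYRYYYYY
After op 2 paint(0,7,W):
YYYYYYYWY
YYYYKKKYY
YYYYYYYYY
YYYYYYYYY
YYYRYYYYY
After op 3 paint(3,3,B):
YYYYYYYWY
YYYYKKKYY
YYYYYYYYY
YYYBYYYYY
YYYRYYYYY
After op 4 paint(4,1,W):
YYYYYYYWY
YYYYKKKYY
YYYYYYYYY
YYYBYYYYY
YWYRYYYYY
After op 5 fill(3,4,Y) [0 cells changed]:
YYYYYYYWY
YYYYKKKYY
YYYYYYYYY
YYYBYYYYY
YWYRYYYYY

Answer: YYYYYYYWY
YYYYKKKYY
YYYYYYYYY
YYYBYYYYY
YWYRYYYYY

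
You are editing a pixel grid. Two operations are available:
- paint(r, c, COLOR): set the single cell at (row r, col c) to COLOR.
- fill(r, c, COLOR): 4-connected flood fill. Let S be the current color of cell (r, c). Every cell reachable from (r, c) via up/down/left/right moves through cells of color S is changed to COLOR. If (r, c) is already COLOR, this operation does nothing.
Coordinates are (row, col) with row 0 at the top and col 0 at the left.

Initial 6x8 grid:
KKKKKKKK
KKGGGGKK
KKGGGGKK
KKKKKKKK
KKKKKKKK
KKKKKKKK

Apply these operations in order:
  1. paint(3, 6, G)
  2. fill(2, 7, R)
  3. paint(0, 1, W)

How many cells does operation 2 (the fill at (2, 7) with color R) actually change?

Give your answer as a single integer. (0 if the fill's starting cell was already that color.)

After op 1 paint(3,6,G):
KKKKKKKK
KKGGGGKK
KKGGGGKK
KKKKKKGK
KKKKKKKK
KKKKKKKK
After op 2 fill(2,7,R) [39 cells changed]:
RRRRRRRR
RRGGGGRR
RRGGGGRR
RRRRRRGR
RRRRRRRR
RRRRRRRR

Answer: 39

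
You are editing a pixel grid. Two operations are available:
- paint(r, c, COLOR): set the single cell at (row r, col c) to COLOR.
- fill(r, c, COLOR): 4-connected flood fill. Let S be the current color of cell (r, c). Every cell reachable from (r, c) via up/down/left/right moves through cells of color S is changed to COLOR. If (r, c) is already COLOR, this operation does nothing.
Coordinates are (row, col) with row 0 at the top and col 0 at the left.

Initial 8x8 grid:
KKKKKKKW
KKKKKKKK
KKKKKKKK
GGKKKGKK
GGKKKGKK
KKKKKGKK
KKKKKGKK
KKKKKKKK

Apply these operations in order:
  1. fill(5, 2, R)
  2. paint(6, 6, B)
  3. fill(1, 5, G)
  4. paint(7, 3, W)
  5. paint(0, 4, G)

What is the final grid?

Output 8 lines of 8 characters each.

Answer: GGGGGGGW
GGGGGGGG
GGGGGGGG
GGGGGGGG
GGGGGGGG
GGGGGGGG
GGGGGGBG
GGGWGGGG

Derivation:
After op 1 fill(5,2,R) [55 cells changed]:
RRRRRRRW
RRRRRRRR
RRRRRRRR
GGRRRGRR
GGRRRGRR
RRRRRGRR
RRRRRGRR
RRRRRRRR
After op 2 paint(6,6,B):
RRRRRRRW
RRRRRRRR
RRRRRRRR
GGRRRGRR
GGRRRGRR
RRRRRGRR
RRRRRGBR
RRRRRRRR
After op 3 fill(1,5,G) [54 cells changed]:
GGGGGGGW
GGGGGGGG
GGGGGGGG
GGGGGGGG
GGGGGGGG
GGGGGGGG
GGGGGGBG
GGGGGGGG
After op 4 paint(7,3,W):
GGGGGGGW
GGGGGGGG
GGGGGGGG
GGGGGGGG
GGGGGGGG
GGGGGGGG
GGGGGGBG
GGGWGGGG
After op 5 paint(0,4,G):
GGGGGGGW
GGGGGGGG
GGGGGGGG
GGGGGGGG
GGGGGGGG
GGGGGGGG
GGGGGGBG
GGGWGGGG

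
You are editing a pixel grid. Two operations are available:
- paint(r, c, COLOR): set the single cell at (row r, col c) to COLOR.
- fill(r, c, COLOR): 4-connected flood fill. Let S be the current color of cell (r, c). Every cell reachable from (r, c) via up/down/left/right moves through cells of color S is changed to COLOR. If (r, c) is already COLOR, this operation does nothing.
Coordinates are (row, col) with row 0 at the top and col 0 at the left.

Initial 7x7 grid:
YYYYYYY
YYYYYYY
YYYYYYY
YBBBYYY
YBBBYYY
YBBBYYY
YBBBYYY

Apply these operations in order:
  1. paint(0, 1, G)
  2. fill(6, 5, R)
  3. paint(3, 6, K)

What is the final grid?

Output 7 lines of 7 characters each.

Answer: RGRRRRR
RRRRRRR
RRRRRRR
RBBBRRK
RBBBRRR
RBBBRRR
RBBBRRR

Derivation:
After op 1 paint(0,1,G):
YGYYYYY
YYYYYYY
YYYYYYY
YBBBYYY
YBBBYYY
YBBBYYY
YBBBYYY
After op 2 fill(6,5,R) [36 cells changed]:
RGRRRRR
RRRRRRR
RRRRRRR
RBBBRRR
RBBBRRR
RBBBRRR
RBBBRRR
After op 3 paint(3,6,K):
RGRRRRR
RRRRRRR
RRRRRRR
RBBBRRK
RBBBRRR
RBBBRRR
RBBBRRR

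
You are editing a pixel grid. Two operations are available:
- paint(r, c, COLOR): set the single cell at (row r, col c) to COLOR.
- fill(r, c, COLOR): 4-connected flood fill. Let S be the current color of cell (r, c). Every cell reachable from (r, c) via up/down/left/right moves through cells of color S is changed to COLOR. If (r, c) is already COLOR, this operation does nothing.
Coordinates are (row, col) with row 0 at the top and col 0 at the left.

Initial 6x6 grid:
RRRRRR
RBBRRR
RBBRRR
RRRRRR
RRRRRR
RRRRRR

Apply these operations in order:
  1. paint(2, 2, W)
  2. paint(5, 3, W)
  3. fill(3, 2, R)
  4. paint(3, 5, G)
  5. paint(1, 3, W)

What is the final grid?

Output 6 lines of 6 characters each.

Answer: RRRRRR
RBBWRR
RBWRRR
RRRRRG
RRRRRR
RRRWRR

Derivation:
After op 1 paint(2,2,W):
RRRRRR
RBBRRR
RBWRRR
RRRRRR
RRRRRR
RRRRRR
After op 2 paint(5,3,W):
RRRRRR
RBBRRR
RBWRRR
RRRRRR
RRRRRR
RRRWRR
After op 3 fill(3,2,R) [0 cells changed]:
RRRRRR
RBBRRR
RBWRRR
RRRRRR
RRRRRR
RRRWRR
After op 4 paint(3,5,G):
RRRRRR
RBBRRR
RBWRRR
RRRRRG
RRRRRR
RRRWRR
After op 5 paint(1,3,W):
RRRRRR
RBBWRR
RBWRRR
RRRRRG
RRRRRR
RRRWRR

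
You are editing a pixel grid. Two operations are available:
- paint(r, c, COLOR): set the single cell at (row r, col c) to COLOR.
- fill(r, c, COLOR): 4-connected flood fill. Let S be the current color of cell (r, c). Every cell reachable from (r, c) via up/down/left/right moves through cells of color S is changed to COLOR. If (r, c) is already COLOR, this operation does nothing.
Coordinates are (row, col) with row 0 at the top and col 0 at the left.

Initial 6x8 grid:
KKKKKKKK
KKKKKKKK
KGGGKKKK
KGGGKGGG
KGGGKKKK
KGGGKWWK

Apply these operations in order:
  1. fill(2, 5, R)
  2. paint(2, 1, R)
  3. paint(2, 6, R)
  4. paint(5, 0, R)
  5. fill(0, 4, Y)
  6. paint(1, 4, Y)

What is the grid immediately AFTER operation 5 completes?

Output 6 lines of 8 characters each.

Answer: YYYYYYYY
YYYYYYYY
YYGGYYYY
YGGGYGGG
YGGGYYYY
YGGGYWWY

Derivation:
After op 1 fill(2,5,R) [31 cells changed]:
RRRRRRRR
RRRRRRRR
RGGGRRRR
RGGGRGGG
RGGGRRRR
RGGGRWWR
After op 2 paint(2,1,R):
RRRRRRRR
RRRRRRRR
RRGGRRRR
RGGGRGGG
RGGGRRRR
RGGGRWWR
After op 3 paint(2,6,R):
RRRRRRRR
RRRRRRRR
RRGGRRRR
RGGGRGGG
RGGGRRRR
RGGGRWWR
After op 4 paint(5,0,R):
RRRRRRRR
RRRRRRRR
RRGGRRRR
RGGGRGGG
RGGGRRRR
RGGGRWWR
After op 5 fill(0,4,Y) [32 cells changed]:
YYYYYYYY
YYYYYYYY
YYGGYYYY
YGGGYGGG
YGGGYYYY
YGGGYWWY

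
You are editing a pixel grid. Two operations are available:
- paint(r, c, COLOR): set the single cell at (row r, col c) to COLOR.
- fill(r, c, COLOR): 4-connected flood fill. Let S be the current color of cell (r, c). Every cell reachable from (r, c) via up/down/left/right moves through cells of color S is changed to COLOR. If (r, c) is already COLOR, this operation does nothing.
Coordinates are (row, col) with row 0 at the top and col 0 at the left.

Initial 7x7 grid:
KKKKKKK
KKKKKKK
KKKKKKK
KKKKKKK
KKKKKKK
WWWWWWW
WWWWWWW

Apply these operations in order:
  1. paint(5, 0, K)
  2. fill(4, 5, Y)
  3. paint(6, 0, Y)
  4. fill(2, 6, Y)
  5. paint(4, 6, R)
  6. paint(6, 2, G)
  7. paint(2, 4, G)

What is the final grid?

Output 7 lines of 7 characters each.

Answer: YYYYYYY
YYYYYYY
YYYYGYY
YYYYYYY
YYYYYYR
YWWWWWW
YWGWWWW

Derivation:
After op 1 paint(5,0,K):
KKKKKKK
KKKKKKK
KKKKKKK
KKKKKKK
KKKKKKK
KWWWWWW
WWWWWWW
After op 2 fill(4,5,Y) [36 cells changed]:
YYYYYYY
YYYYYYY
YYYYYYY
YYYYYYY
YYYYYYY
YWWWWWW
WWWWWWW
After op 3 paint(6,0,Y):
YYYYYYY
YYYYYYY
YYYYYYY
YYYYYYY
YYYYYYY
YWWWWWW
YWWWWWW
After op 4 fill(2,6,Y) [0 cells changed]:
YYYYYYY
YYYYYYY
YYYYYYY
YYYYYYY
YYYYYYY
YWWWWWW
YWWWWWW
After op 5 paint(4,6,R):
YYYYYYY
YYYYYYY
YYYYYYY
YYYYYYY
YYYYYYR
YWWWWWW
YWWWWWW
After op 6 paint(6,2,G):
YYYYYYY
YYYYYYY
YYYYYYY
YYYYYYY
YYYYYYR
YWWWWWW
YWGWWWW
After op 7 paint(2,4,G):
YYYYYYY
YYYYYYY
YYYYGYY
YYYYYYY
YYYYYYR
YWWWWWW
YWGWWWW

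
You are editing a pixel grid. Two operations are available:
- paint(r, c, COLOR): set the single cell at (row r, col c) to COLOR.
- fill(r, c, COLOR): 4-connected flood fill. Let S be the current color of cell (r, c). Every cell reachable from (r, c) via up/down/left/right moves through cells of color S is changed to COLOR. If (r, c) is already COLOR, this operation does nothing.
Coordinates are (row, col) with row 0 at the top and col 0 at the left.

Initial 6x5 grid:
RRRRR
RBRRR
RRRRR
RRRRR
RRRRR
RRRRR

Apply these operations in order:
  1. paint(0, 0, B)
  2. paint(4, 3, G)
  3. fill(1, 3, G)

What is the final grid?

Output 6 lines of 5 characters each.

After op 1 paint(0,0,B):
BRRRR
RBRRR
RRRRR
RRRRR
RRRRR
RRRRR
After op 2 paint(4,3,G):
BRRRR
RBRRR
RRRRR
RRRRR
RRRGR
RRRRR
After op 3 fill(1,3,G) [27 cells changed]:
BGGGG
GBGGG
GGGGG
GGGGG
GGGGG
GGGGG

Answer: BGGGG
GBGGG
GGGGG
GGGGG
GGGGG
GGGGG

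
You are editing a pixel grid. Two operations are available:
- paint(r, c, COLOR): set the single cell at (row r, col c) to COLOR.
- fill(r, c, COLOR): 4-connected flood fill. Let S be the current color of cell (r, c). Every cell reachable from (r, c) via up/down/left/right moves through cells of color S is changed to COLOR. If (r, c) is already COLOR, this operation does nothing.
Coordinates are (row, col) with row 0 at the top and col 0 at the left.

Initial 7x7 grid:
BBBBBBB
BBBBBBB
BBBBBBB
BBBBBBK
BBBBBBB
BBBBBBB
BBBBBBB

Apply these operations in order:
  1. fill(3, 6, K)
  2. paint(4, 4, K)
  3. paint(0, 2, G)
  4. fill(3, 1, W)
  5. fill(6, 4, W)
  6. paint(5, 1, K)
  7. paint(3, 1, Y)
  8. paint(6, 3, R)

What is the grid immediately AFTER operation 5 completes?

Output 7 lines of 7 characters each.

Answer: WWGWWWW
WWWWWWW
WWWWWWW
WWWWWWK
WWWWKWW
WWWWWWW
WWWWWWW

Derivation:
After op 1 fill(3,6,K) [0 cells changed]:
BBBBBBB
BBBBBBB
BBBBBBB
BBBBBBK
BBBBBBB
BBBBBBB
BBBBBBB
After op 2 paint(4,4,K):
BBBBBBB
BBBBBBB
BBBBBBB
BBBBBBK
BBBBKBB
BBBBBBB
BBBBBBB
After op 3 paint(0,2,G):
BBGBBBB
BBBBBBB
BBBBBBB
BBBBBBK
BBBBKBB
BBBBBBB
BBBBBBB
After op 4 fill(3,1,W) [46 cells changed]:
WWGWWWW
WWWWWWW
WWWWWWW
WWWWWWK
WWWWKWW
WWWWWWW
WWWWWWW
After op 5 fill(6,4,W) [0 cells changed]:
WWGWWWW
WWWWWWW
WWWWWWW
WWWWWWK
WWWWKWW
WWWWWWW
WWWWWWW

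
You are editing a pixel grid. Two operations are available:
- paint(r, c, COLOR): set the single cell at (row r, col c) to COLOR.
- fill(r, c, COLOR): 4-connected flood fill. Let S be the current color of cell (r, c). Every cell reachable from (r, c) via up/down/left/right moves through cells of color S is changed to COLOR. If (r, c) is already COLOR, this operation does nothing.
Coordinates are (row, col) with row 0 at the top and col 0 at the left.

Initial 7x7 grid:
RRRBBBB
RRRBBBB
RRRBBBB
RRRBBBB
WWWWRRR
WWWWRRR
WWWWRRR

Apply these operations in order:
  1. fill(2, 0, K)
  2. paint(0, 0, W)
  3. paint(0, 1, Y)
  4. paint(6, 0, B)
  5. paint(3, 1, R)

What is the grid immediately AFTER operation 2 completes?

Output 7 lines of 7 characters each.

Answer: WKKBBBB
KKKBBBB
KKKBBBB
KKKBBBB
WWWWRRR
WWWWRRR
WWWWRRR

Derivation:
After op 1 fill(2,0,K) [12 cells changed]:
KKKBBBB
KKKBBBB
KKKBBBB
KKKBBBB
WWWWRRR
WWWWRRR
WWWWRRR
After op 2 paint(0,0,W):
WKKBBBB
KKKBBBB
KKKBBBB
KKKBBBB
WWWWRRR
WWWWRRR
WWWWRRR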